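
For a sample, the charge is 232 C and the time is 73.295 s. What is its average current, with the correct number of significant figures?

average current = 232 C ÷ 73.295 s = 3.16529094754… A.
232 has 3 significant figures; 73.295 has 5.
Division/multiplication keeps the fewest: 3 significant figures.
Rounded: 3.17 A.

3.17 A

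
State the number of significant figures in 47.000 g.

5

47.000: trailing zeros after a decimal point are significant.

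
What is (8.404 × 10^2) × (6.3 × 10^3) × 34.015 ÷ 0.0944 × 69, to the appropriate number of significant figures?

1.3 × 10^11

(8.404 × 10^2) × (6.3 × 10^3) × 34.015 ÷ 0.0944 × 69 = 1.3163584479 × 10^11…
Multiplication/division keeps the fewest significant figures: 8.404 × 10^2 → 4 s.f., 6.3 × 10^3 → 2 s.f., 34.015 → 5 s.f., 0.0944 → 3 s.f., 69 → 2 s.f.; limit is 2.
Rounded to 2 significant figures: 1.3 × 10^11.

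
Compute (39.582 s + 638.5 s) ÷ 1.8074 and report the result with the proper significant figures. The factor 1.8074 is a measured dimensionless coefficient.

375.2 s

39.582 s + 638.5 s = 678.082 s; the sum is limited to 1 decimal place (4 s.f.).
Carrying full precision, 678.082 ÷ 1.8074 = 375.169857254… s; 1.8074 has 5 s.f., so the result keeps min(4, 5) = 4 s.f.
Rounded to 4 significant figures: 375.2 s.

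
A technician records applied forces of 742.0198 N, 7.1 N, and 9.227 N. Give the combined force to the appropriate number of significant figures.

742.0198 N + 7.1 N + 9.227 N = 758.3468 N.
Addition/subtraction keeps the fewest decimal places: 742.0198 → 4 decimal places, 7.1 → 1 decimal place, 9.227 → 3 decimal places; limit is 1.
Rounded to 1 decimal place: 7.583 × 10^2 N.

7.583 × 10^2 N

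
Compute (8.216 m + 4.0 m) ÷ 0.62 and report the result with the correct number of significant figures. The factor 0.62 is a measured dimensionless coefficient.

20. m

8.216 m + 4.0 m = 12.216 m; the sum is limited to 1 decimal place (3 s.f.).
Carrying full precision, 12.216 ÷ 0.62 = 19.7032258065… m; 0.62 has 2 s.f., so the result keeps min(3, 2) = 2 s.f.
Rounded to 2 significant figures: 20. m.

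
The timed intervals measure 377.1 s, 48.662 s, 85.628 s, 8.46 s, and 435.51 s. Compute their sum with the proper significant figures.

377.1 s + 48.662 s + 85.628 s + 8.46 s + 435.51 s = 955.360 s.
Addition/subtraction keeps the fewest decimal places: 377.1 → 1 decimal place, 48.662 → 3 decimal places, 85.628 → 3 decimal places, 8.46 → 2 decimal places, 435.51 → 2 decimal places; limit is 1.
Rounded to 1 decimal place: 9.554 × 10² s.

9.554 × 10² s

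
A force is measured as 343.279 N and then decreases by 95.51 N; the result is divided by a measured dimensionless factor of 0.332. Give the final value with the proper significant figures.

746 N

343.279 N − 95.51 N = 247.769 N; the difference is limited to 2 decimal places (5 s.f.).
Carrying full precision, 247.769 ÷ 0.332 = 746.292168675… N; 0.332 has 3 s.f., so the result keeps min(5, 3) = 3 s.f.
Rounded to 3 significant figures: 746 N.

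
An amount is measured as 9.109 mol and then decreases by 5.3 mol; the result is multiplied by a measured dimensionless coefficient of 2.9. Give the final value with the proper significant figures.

11 mol

9.109 mol − 5.3 mol = 3.809 mol; the difference is limited to 1 decimal place (2 s.f.).
Carrying full precision, 3.809 × 2.9 = 11.0461 mol; 2.9 has 2 s.f., so the result keeps min(2, 2) = 2 s.f.
Rounded to 2 significant figures: 11 mol.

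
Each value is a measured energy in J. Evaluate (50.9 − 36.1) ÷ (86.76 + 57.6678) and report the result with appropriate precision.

50.9 − 36.1 = 14.8, limited to 1 d.p. → 3 s.f.; 86.76 + 57.6678 = 144.4278, limited to 2 d.p. → 5 s.f.
Carrying full precision, 14.8 ÷ 144.4278 = 0.102473346544…; keep min(3, 5) = 3 s.f.
Rounded to 3 significant figures: 0.102.

0.102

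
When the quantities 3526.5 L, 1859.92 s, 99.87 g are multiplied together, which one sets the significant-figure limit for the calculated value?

3526.5 L → 5 s.f.; 1859.92 s → 6 s.f.; 99.87 g → 4 s.f.
The fewest is 4 significant figures, from 99.87 g.

99.87 g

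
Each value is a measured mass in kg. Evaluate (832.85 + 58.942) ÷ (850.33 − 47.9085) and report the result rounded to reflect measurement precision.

832.85 + 58.942 = 891.792, limited to 2 d.p. → 5 s.f.; 850.33 − 47.9085 = 802.4215, limited to 2 d.p. → 5 s.f.
Carrying full precision, 891.792 ÷ 802.4215 = 1.11137600376…; keep min(5, 5) = 5 s.f.
Rounded to 5 significant figures: 1.1114.

1.1114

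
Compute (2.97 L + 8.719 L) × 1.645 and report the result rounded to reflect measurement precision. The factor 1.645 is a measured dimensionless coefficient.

19.23 L

2.97 L + 8.719 L = 11.689 L; the sum is limited to 2 decimal places (4 s.f.).
Carrying full precision, 11.689 × 1.645 = 19.228405 L; 1.645 has 4 s.f., so the result keeps min(4, 4) = 4 s.f.
Rounded to 4 significant figures: 19.23 L.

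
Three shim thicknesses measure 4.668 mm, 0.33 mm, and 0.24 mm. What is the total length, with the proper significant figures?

4.668 mm + 0.33 mm + 0.24 mm = 5.238 mm.
Addition/subtraction keeps the fewest decimal places: 4.668 → 3 decimal places, 0.33 → 2 decimal places, 0.24 → 2 decimal places; limit is 2.
Rounded to 2 decimal places: 5.24 mm.

5.24 mm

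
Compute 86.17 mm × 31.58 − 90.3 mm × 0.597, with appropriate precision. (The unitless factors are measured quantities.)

86.17 × 31.58 = 2721.2486 → 2721 mm (4 s.f., last digit at the 10^0 place).
90.3 × 0.597 = 53.9091 → 53.9 mm (3 s.f., last digit at the 10^-1 place).
Difference: 2667.3395 mm; keep the coarser place, 10^0.
Result: 2667 mm.

2667 mm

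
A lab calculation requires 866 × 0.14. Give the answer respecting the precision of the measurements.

1.2 × 10^2

866 × 0.14 = 121.24
Multiplication/division keeps the fewest significant figures: 866 → 3 s.f., 0.14 → 2 s.f.; limit is 2.
Rounded to 2 significant figures: 1.2 × 10^2.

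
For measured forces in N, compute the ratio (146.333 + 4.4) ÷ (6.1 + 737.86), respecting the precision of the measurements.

146.333 + 4.4 = 150.733, limited to 1 d.p. → 4 s.f.; 6.1 + 737.86 = 743.96, limited to 1 d.p. → 4 s.f.
Carrying full precision, 150.733 ÷ 743.96 = 0.202609011237…; keep min(4, 4) = 4 s.f.
Rounded to 4 significant figures: 2.026 × 10^-1.

2.026 × 10^-1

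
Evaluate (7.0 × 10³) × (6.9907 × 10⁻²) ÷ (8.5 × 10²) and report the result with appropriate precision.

(7.0 × 10³) × (6.9907 × 10⁻²) ÷ (8.5 × 10²) = 0.575704705882…
Multiplication/division keeps the fewest significant figures: 7.0 × 10³ → 2 s.f., 6.9907 × 10⁻² → 5 s.f., 8.5 × 10² → 2 s.f.; limit is 2.
Rounded to 2 significant figures: 0.58.

0.58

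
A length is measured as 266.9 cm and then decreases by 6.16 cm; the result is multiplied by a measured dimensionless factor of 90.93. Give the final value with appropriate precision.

266.9 cm − 6.16 cm = 260.74 cm; the difference is limited to 1 decimal place (4 s.f.).
Carrying full precision, 260.74 × 90.93 = 23709.0882 cm; 90.93 has 4 s.f., so the result keeps min(4, 4) = 4 s.f.
Rounded to 4 significant figures: 2.371 × 10^4 cm.

2.371 × 10^4 cm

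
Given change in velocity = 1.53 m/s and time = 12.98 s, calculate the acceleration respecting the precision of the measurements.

1.18 × 10^-1 m/s²

acceleration = 1.53 m/s ÷ 12.98 s = 0.117873651772… m/s².
1.53 has 3 significant figures; 12.98 has 4.
Division/multiplication keeps the fewest: 3 significant figures.
Rounded: 1.18 × 10^-1 m/s².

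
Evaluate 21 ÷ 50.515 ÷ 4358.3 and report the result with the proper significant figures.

9.5 × 10^-5

21 ÷ 50.515 ÷ 4358.3 = 0.0000953853804313…
Multiplication/division keeps the fewest significant figures: 21 → 2 s.f., 50.515 → 5 s.f., 4358.3 → 5 s.f.; limit is 2.
Rounded to 2 significant figures: 9.5 × 10^-5.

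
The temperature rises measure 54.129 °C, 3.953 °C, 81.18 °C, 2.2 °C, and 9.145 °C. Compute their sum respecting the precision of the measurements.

1.506 × 10^2 °C

54.129 °C + 3.953 °C + 81.18 °C + 2.2 °C + 9.145 °C = 150.607 °C.
Addition/subtraction keeps the fewest decimal places: 54.129 → 3 decimal places, 3.953 → 3 decimal places, 81.18 → 2 decimal places, 2.2 → 1 decimal place, 9.145 → 3 decimal places; limit is 1.
Rounded to 1 decimal place: 1.506 × 10^2 °C.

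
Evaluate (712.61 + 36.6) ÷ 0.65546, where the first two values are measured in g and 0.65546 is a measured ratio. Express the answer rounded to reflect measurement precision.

1143 g

712.61 g + 36.6 g = 749.21 g; the sum is limited to 1 decimal place (4 s.f.).
Carrying full precision, 749.21 ÷ 0.65546 = 1143.02932292… g; 0.65546 has 5 s.f., so the result keeps min(4, 5) = 4 s.f.
Rounded to 4 significant figures: 1143 g.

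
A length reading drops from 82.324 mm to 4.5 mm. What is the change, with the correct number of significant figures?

77.8 mm

82.324 mm − 4.5 mm = 77.824 mm.
Addition/subtraction keeps the fewest decimal places: 82.324 → 3 decimal places, 4.5 → 1 decimal place; limit is 1.
Rounded to 1 decimal place: 77.8 mm.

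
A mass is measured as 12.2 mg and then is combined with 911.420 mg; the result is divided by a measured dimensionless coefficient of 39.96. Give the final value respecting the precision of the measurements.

12.2 mg + 911.420 mg = 923.620 mg; the sum is limited to 1 decimal place (4 s.f.).
Carrying full precision, 923.620 ÷ 39.96 = 23.1136136136… mg; 39.96 has 4 s.f., so the result keeps min(4, 4) = 4 s.f.
Rounded to 4 significant figures: 23.11 mg.

23.11 mg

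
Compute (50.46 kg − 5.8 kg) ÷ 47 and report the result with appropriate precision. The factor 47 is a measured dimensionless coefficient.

50.46 kg − 5.8 kg = 44.66 kg; the difference is limited to 1 decimal place (3 s.f.).
Carrying full precision, 44.66 ÷ 47 = 0.950212765957… kg; 47 has 2 s.f., so the result keeps min(3, 2) = 2 s.f.
Rounded to 2 significant figures: 0.95 kg.

0.95 kg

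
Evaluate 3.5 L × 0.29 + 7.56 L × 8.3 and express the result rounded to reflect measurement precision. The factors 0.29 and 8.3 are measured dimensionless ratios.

3.5 × 0.29 = 1.015 → 1.0 L (2 s.f., last digit at the 10^-1 place).
7.56 × 8.3 = 62.748 → 63 L (2 s.f., last digit at the 10^0 place).
Sum: 63.763 L; keep the coarser place, 10^0.
Result: 64 L.

64 L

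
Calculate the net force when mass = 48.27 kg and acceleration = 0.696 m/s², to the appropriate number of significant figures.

33.6 N

net force = 48.27 kg × 0.696 m/s² = 33.59592 N.
48.27 has 4 significant figures; 0.696 has 3.
Division/multiplication keeps the fewest: 3 significant figures.
Rounded: 33.6 N.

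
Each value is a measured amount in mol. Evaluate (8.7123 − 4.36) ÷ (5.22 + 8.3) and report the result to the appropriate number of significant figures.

0.322

8.7123 − 4.36 = 4.3523, limited to 2 d.p. → 3 s.f.; 5.22 + 8.3 = 13.52, limited to 1 d.p. → 3 s.f.
Carrying full precision, 4.3523 ÷ 13.52 = 0.321915680473…; keep min(3, 3) = 3 s.f.
Rounded to 3 significant figures: 0.322.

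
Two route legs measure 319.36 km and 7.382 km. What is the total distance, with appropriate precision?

326.74 km

319.36 km + 7.382 km = 326.742 km.
Addition/subtraction keeps the fewest decimal places: 319.36 → 2 decimal places, 7.382 → 3 decimal places; limit is 2.
Rounded to 2 decimal places: 326.74 km.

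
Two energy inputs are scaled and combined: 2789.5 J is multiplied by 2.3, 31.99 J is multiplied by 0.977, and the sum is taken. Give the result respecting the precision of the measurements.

6.4 × 10³ J

2789.5 × 2.3 = 6415.85 → 6.4 × 10³ J (2 s.f., last digit at the 10^2 place).
31.99 × 0.977 = 31.25423 → 31.3 J (3 s.f., last digit at the 10^-1 place).
Sum: 6447.10423 J; keep the coarser place, 10^2.
Result: 6.4 × 10³ J.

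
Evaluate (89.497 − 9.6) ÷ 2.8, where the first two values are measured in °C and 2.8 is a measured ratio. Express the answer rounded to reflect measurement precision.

89.497 °C − 9.6 °C = 79.897 °C; the difference is limited to 1 decimal place (3 s.f.).
Carrying full precision, 79.897 ÷ 2.8 = 28.5346428571… °C; 2.8 has 2 s.f., so the result keeps min(3, 2) = 2 s.f.
Rounded to 2 significant figures: 29 °C.

29 °C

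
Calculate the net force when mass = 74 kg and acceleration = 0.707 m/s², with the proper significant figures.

52 N

net force = 74 kg × 0.707 m/s² = 52.318 N.
74 has 2 significant figures; 0.707 has 3.
Division/multiplication keeps the fewest: 2 significant figures.
Rounded: 52 N.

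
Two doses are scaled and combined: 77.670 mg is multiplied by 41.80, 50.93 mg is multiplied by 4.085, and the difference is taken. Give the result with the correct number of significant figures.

3039 mg

77.670 × 41.80 = 3246.606 → 3247 mg (4 s.f., last digit at the 10^0 place).
50.93 × 4.085 = 208.04905 → 208.0 mg (4 s.f., last digit at the 10^-1 place).
Difference: 3038.55695 mg; keep the coarser place, 10^0.
Result: 3039 mg.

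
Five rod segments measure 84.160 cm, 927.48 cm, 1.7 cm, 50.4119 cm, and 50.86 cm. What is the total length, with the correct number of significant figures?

84.160 cm + 927.48 cm + 1.7 cm + 50.4119 cm + 50.86 cm = 1114.6119 cm.
Addition/subtraction keeps the fewest decimal places: 84.160 → 3 decimal places, 927.48 → 2 decimal places, 1.7 → 1 decimal place, 50.4119 → 4 decimal places, 50.86 → 2 decimal places; limit is 1.
Rounded to 1 decimal place: 1114.6 cm.

1114.6 cm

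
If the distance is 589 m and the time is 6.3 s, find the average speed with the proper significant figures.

93 m/s

average speed = 589 m ÷ 6.3 s = 93.4920634921… m/s.
589 has 3 significant figures; 6.3 has 2.
Division/multiplication keeps the fewest: 2 significant figures.
Rounded: 93 m/s.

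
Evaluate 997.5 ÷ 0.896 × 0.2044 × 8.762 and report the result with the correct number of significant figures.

1.99 × 10^3

997.5 ÷ 0.896 × 0.2044 × 8.762 = 1993.83417188…
Multiplication/division keeps the fewest significant figures: 997.5 → 4 s.f., 0.896 → 3 s.f., 0.2044 → 4 s.f., 8.762 → 4 s.f.; limit is 3.
Rounded to 3 significant figures: 1.99 × 10^3.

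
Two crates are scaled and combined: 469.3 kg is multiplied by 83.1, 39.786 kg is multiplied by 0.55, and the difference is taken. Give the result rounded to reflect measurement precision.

469.3 × 83.1 = 38998.83 → 3.90 × 10⁴ kg (3 s.f., last digit at the 10^2 place).
39.786 × 0.55 = 21.8823 → 22 kg (2 s.f., last digit at the 10^0 place).
Difference: 38976.9477 kg; keep the coarser place, 10^2.
Result: 3.90 × 10⁴ kg.

3.90 × 10⁴ kg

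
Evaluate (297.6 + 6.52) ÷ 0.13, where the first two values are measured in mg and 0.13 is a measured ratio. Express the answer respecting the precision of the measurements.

297.6 mg + 6.52 mg = 304.12 mg; the sum is limited to 1 decimal place (4 s.f.).
Carrying full precision, 304.12 ÷ 0.13 = 2339.38461538… mg; 0.13 has 2 s.f., so the result keeps min(4, 2) = 2 s.f.
Rounded to 2 significant figures: 2.3 × 10³ mg.

2.3 × 10³ mg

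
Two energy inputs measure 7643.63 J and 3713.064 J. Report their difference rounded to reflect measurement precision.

3930.57 J

7643.63 J − 3713.064 J = 3930.566 J.
Addition/subtraction keeps the fewest decimal places: 7643.63 → 2 decimal places, 3713.064 → 3 decimal places; limit is 2.
Rounded to 2 decimal places: 3930.57 J.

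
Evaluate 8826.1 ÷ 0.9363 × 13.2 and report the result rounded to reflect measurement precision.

1.24 × 10^5

8826.1 ÷ 0.9363 × 13.2 = 124430.759372…
Multiplication/division keeps the fewest significant figures: 8826.1 → 5 s.f., 0.9363 → 4 s.f., 13.2 → 3 s.f.; limit is 3.
Rounded to 3 significant figures: 1.24 × 10^5.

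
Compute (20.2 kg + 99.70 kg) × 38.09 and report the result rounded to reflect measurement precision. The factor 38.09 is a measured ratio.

20.2 kg + 99.70 kg = 119.90 kg; the sum is limited to 1 decimal place (4 s.f.).
Carrying full precision, 119.90 × 38.09 = 4566.991 kg; 38.09 has 4 s.f., so the result keeps min(4, 4) = 4 s.f.
Rounded to 4 significant figures: 4567 kg.

4567 kg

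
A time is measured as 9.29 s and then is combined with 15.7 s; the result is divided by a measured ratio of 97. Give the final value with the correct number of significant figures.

9.29 s + 15.7 s = 24.99 s; the sum is limited to 1 decimal place (3 s.f.).
Carrying full precision, 24.99 ÷ 97 = 0.257628865979… s; 97 has 2 s.f., so the result keeps min(3, 2) = 2 s.f.
Rounded to 2 significant figures: 0.26 s.

0.26 s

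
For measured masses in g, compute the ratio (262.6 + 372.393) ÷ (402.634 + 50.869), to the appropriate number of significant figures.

262.6 + 372.393 = 634.993, limited to 1 d.p. → 4 s.f.; 402.634 + 50.869 = 453.503, limited to 3 d.p. → 6 s.f.
Carrying full precision, 634.993 ÷ 453.503 = 1.40019580907…; keep min(4, 6) = 4 s.f.
Rounded to 4 significant figures: 1.400.

1.400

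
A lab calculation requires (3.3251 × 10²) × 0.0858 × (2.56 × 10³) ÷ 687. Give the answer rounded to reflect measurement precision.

(3.3251 × 10²) × 0.0858 × (2.56 × 10³) ÷ 687 = 106.310271441…
Multiplication/division keeps the fewest significant figures: 3.3251 × 10² → 5 s.f., 0.0858 → 3 s.f., 2.56 × 10³ → 3 s.f., 687 → 3 s.f.; limit is 3.
Rounded to 3 significant figures: 106.

106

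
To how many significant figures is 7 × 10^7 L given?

7 × 10^7: in scientific notation every digit of the coefficient is significant.

1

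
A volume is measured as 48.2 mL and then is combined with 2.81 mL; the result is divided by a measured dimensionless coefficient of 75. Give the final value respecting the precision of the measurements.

48.2 mL + 2.81 mL = 51.01 mL; the sum is limited to 1 decimal place (3 s.f.).
Carrying full precision, 51.01 ÷ 75 = 0.680133333333… mL; 75 has 2 s.f., so the result keeps min(3, 2) = 2 s.f.
Rounded to 2 significant figures: 6.8 × 10^-1 mL.

6.8 × 10^-1 mL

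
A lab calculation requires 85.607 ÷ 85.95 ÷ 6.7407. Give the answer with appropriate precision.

85.607 ÷ 85.95 ÷ 6.7407 = 0.147760515634…
Multiplication/division keeps the fewest significant figures: 85.607 → 5 s.f., 85.95 → 4 s.f., 6.7407 → 5 s.f.; limit is 4.
Rounded to 4 significant figures: 0.1478.

0.1478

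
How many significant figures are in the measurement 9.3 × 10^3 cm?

2

9.3 × 10^3: in scientific notation every digit of the coefficient is significant.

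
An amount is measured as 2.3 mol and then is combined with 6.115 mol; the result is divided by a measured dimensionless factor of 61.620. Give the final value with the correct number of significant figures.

2.3 mol + 6.115 mol = 8.415 mol; the sum is limited to 1 decimal place (2 s.f.).
Carrying full precision, 8.415 ÷ 61.620 = 0.136562804284… mol; 61.620 has 5 s.f., so the result keeps min(2, 5) = 2 s.f.
Rounded to 2 significant figures: 0.14 mol.

0.14 mol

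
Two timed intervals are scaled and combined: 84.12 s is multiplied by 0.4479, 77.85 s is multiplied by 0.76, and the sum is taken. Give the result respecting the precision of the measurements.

97 s

84.12 × 0.4479 = 37.677348 → 37.68 s (4 s.f., last digit at the 10^-2 place).
77.85 × 0.76 = 59.166 → 59 s (2 s.f., last digit at the 10^0 place).
Sum: 96.843348 s; keep the coarser place, 10^0.
Result: 97 s.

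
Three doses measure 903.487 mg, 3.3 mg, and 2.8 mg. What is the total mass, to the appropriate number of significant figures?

903.487 mg + 3.3 mg + 2.8 mg = 909.587 mg.
Addition/subtraction keeps the fewest decimal places: 903.487 → 3 decimal places, 3.3 → 1 decimal place, 2.8 → 1 decimal place; limit is 1.
Rounded to 1 decimal place: 909.6 mg.

909.6 mg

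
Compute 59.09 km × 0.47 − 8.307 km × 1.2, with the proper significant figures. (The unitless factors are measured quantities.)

59.09 × 0.47 = 27.7723 → 28 km (2 s.f., last digit at the 10^0 place).
8.307 × 1.2 = 9.9684 → 1.0 × 10^1 km (2 s.f., last digit at the 10^0 place).
Difference: 17.8039 km; keep the coarser place, 10^0.
Result: 18 km.

18 km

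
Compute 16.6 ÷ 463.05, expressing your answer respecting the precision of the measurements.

0.0358

16.6 ÷ 463.05 = 0.0358492603391…
Multiplication/division keeps the fewest significant figures: 16.6 → 3 s.f., 463.05 → 5 s.f.; limit is 3.
Rounded to 3 significant figures: 0.0358.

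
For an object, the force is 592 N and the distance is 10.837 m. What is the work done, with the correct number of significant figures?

work done = 592 N × 10.837 m = 6415.504 J.
592 has 3 significant figures; 10.837 has 5.
Division/multiplication keeps the fewest: 3 significant figures.
Rounded: 6.42 × 10³ J.

6.42 × 10³ J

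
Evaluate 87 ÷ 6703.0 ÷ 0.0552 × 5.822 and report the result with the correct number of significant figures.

1.4

87 ÷ 6703.0 ÷ 0.0552 × 5.822 = 1.36893603772…
Multiplication/division keeps the fewest significant figures: 87 → 2 s.f., 6703.0 → 5 s.f., 0.0552 → 3 s.f., 5.822 → 4 s.f.; limit is 2.
Rounded to 2 significant figures: 1.4.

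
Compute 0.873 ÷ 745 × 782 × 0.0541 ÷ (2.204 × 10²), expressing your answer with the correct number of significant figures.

0.873 ÷ 745 × 782 × 0.0541 ÷ (2.204 × 10²) = 0.000224931561895…
Multiplication/division keeps the fewest significant figures: 0.873 → 3 s.f., 745 → 3 s.f., 782 → 3 s.f., 0.0541 → 3 s.f., 2.204 × 10² → 4 s.f.; limit is 3.
Rounded to 3 significant figures: 2.25 × 10⁻⁴.

2.25 × 10⁻⁴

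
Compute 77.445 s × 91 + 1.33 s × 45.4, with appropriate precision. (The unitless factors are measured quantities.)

77.445 × 91 = 7047.495 → 7.0 × 10^3 s (2 s.f., last digit at the 10^2 place).
1.33 × 45.4 = 60.382 → 60.4 s (3 s.f., last digit at the 10^-1 place).
Sum: 7107.877 s; keep the coarser place, 10^2.
Result: 7.1 × 10^3 s.

7.1 × 10^3 s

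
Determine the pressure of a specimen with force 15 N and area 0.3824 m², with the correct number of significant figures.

pressure = 15 N ÷ 0.3824 m² = 39.2259414226… Pa.
15 has 2 significant figures; 0.3824 has 4.
Division/multiplication keeps the fewest: 2 significant figures.
Rounded: 39 Pa.

39 Pa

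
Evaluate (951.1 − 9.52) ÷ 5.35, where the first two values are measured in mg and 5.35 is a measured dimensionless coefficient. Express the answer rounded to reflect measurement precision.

176 mg

951.1 mg − 9.52 mg = 941.58 mg; the difference is limited to 1 decimal place (4 s.f.).
Carrying full precision, 941.58 ÷ 5.35 = 175.996261682… mg; 5.35 has 3 s.f., so the result keeps min(4, 3) = 3 s.f.
Rounded to 3 significant figures: 176 mg.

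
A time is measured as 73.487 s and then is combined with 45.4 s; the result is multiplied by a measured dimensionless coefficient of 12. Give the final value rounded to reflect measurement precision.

73.487 s + 45.4 s = 118.887 s; the sum is limited to 1 decimal place (4 s.f.).
Carrying full precision, 118.887 × 12 = 1426.644 s; 12 has 2 s.f., so the result keeps min(4, 2) = 2 s.f.
Rounded to 2 significant figures: 1.4 × 10³ s.

1.4 × 10³ s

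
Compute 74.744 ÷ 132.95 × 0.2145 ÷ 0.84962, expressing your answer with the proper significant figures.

0.1419

74.744 ÷ 132.95 × 0.2145 ÷ 0.84962 = 0.141935346908…
Multiplication/division keeps the fewest significant figures: 74.744 → 5 s.f., 132.95 → 5 s.f., 0.2145 → 4 s.f., 0.84962 → 5 s.f.; limit is 4.
Rounded to 4 significant figures: 0.1419.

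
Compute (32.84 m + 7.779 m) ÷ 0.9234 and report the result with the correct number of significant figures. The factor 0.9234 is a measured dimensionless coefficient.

32.84 m + 7.779 m = 40.619 m; the sum is limited to 2 decimal places (4 s.f.).
Carrying full precision, 40.619 ÷ 0.9234 = 43.9885206844… m; 0.9234 has 4 s.f., so the result keeps min(4, 4) = 4 s.f.
Rounded to 4 significant figures: 43.99 m.

43.99 m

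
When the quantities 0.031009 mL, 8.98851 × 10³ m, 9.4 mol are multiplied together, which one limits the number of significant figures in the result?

0.031009 mL → 5 s.f.; 8.98851 × 10³ m → 6 s.f.; 9.4 mol → 2 s.f.
The fewest is 2 significant figures, from 9.4 mol.

9.4 mol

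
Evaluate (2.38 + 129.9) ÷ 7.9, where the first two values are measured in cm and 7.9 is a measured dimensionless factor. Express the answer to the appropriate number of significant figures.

17 cm

2.38 cm + 129.9 cm = 132.28 cm; the sum is limited to 1 decimal place (4 s.f.).
Carrying full precision, 132.28 ÷ 7.9 = 16.7443037975… cm; 7.9 has 2 s.f., so the result keeps min(4, 2) = 2 s.f.
Rounded to 2 significant figures: 17 cm.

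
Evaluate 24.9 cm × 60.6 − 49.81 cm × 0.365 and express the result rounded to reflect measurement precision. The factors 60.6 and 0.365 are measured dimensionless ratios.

1.49 × 10³ cm

24.9 × 60.6 = 1508.94 → 1.51 × 10³ cm (3 s.f., last digit at the 10^1 place).
49.81 × 0.365 = 18.18065 → 18.2 cm (3 s.f., last digit at the 10^-1 place).
Difference: 1490.75935 cm; keep the coarser place, 10^1.
Result: 1.49 × 10³ cm.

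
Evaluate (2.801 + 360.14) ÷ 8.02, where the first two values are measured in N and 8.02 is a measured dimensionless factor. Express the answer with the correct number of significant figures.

2.801 N + 360.14 N = 362.941 N; the sum is limited to 2 decimal places (5 s.f.).
Carrying full precision, 362.941 ÷ 8.02 = 45.2544887781… N; 8.02 has 3 s.f., so the result keeps min(5, 3) = 3 s.f.
Rounded to 3 significant figures: 45.3 N.

45.3 N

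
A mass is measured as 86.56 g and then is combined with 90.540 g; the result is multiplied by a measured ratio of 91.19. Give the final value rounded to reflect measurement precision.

86.56 g + 90.540 g = 177.100 g; the sum is limited to 2 decimal places (5 s.f.).
Carrying full precision, 177.100 × 91.19 = 16149.749 g; 91.19 has 4 s.f., so the result keeps min(5, 4) = 4 s.f.
Rounded to 4 significant figures: 1.615 × 10⁴ g.

1.615 × 10⁴ g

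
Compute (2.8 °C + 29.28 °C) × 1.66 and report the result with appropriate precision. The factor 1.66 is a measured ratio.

53.3 °C

2.8 °C + 29.28 °C = 32.08 °C; the sum is limited to 1 decimal place (3 s.f.).
Carrying full precision, 32.08 × 1.66 = 53.2528 °C; 1.66 has 3 s.f., so the result keeps min(3, 3) = 3 s.f.
Rounded to 3 significant figures: 53.3 °C.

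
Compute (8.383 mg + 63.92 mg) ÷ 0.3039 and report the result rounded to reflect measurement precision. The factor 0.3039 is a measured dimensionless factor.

237.9 mg

8.383 mg + 63.92 mg = 72.303 mg; the sum is limited to 2 decimal places (4 s.f.).
Carrying full precision, 72.303 ÷ 0.3039 = 237.917077986… mg; 0.3039 has 4 s.f., so the result keeps min(4, 4) = 4 s.f.
Rounded to 4 significant figures: 237.9 mg.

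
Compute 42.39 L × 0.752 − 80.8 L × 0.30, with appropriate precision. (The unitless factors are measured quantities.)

42.39 × 0.752 = 31.87728 → 31.9 L (3 s.f., last digit at the 10^-1 place).
80.8 × 0.30 = 24.24 → 24 L (2 s.f., last digit at the 10^0 place).
Difference: 7.63728 L; keep the coarser place, 10^0.
Result: 8 L.

8 L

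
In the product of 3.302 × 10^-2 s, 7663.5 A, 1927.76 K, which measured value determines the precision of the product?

3.302 × 10^-2 s → 4 s.f.; 7663.5 A → 5 s.f.; 1927.76 K → 6 s.f.
The fewest is 4 significant figures, from 3.302 × 10^-2 s.

3.302 × 10^-2 s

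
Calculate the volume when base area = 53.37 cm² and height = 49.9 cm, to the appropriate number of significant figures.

volume = 53.37 cm² × 49.9 cm = 2663.163 cm³.
53.37 has 4 significant figures; 49.9 has 3.
Division/multiplication keeps the fewest: 3 significant figures.
Rounded: 2.66 × 10^3 cm³.

2.66 × 10^3 cm³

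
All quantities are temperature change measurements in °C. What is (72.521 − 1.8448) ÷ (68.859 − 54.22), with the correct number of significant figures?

4.828

72.521 − 1.8448 = 70.6762, limited to 3 d.p. → 5 s.f.; 68.859 − 54.22 = 14.639, limited to 2 d.p. → 4 s.f.
Carrying full precision, 70.6762 ÷ 14.639 = 4.82793906688…; keep min(5, 4) = 4 s.f.
Rounded to 4 significant figures: 4.828.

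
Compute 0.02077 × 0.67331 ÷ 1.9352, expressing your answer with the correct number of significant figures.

7.226 × 10⁻³

0.02077 × 0.67331 ÷ 1.9352 = 0.00722646170938…
Multiplication/division keeps the fewest significant figures: 0.02077 → 4 s.f., 0.67331 → 5 s.f., 1.9352 → 5 s.f.; limit is 4.
Rounded to 4 significant figures: 7.226 × 10⁻³.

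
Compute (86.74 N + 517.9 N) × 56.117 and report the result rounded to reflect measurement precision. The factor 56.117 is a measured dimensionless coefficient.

3.393 × 10⁴ N

86.74 N + 517.9 N = 604.64 N; the sum is limited to 1 decimal place (4 s.f.).
Carrying full precision, 604.64 × 56.117 = 33930.58288 N; 56.117 has 5 s.f., so the result keeps min(4, 5) = 4 s.f.
Rounded to 4 significant figures: 3.393 × 10⁴ N.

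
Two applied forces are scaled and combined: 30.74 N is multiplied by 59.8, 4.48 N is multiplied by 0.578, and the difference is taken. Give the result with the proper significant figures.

1.84 × 10³ N

30.74 × 59.8 = 1838.252 → 1.84 × 10³ N (3 s.f., last digit at the 10^1 place).
4.48 × 0.578 = 2.58944 → 2.59 N (3 s.f., last digit at the 10^-2 place).
Difference: 1835.66256 N; keep the coarser place, 10^1.
Result: 1.84 × 10³ N.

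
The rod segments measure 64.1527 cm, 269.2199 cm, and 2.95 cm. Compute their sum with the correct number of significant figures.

336.32 cm

64.1527 cm + 269.2199 cm + 2.95 cm = 336.3226 cm.
Addition/subtraction keeps the fewest decimal places: 64.1527 → 4 decimal places, 269.2199 → 4 decimal places, 2.95 → 2 decimal places; limit is 2.
Rounded to 2 decimal places: 336.32 cm.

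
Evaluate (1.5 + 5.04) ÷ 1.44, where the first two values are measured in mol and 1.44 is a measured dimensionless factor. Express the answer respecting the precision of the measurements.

4.5 mol

1.5 mol + 5.04 mol = 6.54 mol; the sum is limited to 1 decimal place (2 s.f.).
Carrying full precision, 6.54 ÷ 1.44 = 4.54166666667… mol; 1.44 has 3 s.f., so the result keeps min(2, 3) = 2 s.f.
Rounded to 2 significant figures: 4.5 mol.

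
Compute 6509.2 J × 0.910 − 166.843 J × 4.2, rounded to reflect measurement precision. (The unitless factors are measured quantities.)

6509.2 × 0.910 = 5923.372 → 5.92 × 10^3 J (3 s.f., last digit at the 10^1 place).
166.843 × 4.2 = 700.7406 → 7.0 × 10^2 J (2 s.f., last digit at the 10^1 place).
Difference: 5222.6314 J; keep the coarser place, 10^1.
Result: 5.22 × 10^3 J.

5.22 × 10^3 J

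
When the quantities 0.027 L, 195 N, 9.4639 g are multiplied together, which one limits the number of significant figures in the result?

0.027 L

0.027 L → 2 s.f.; 195 N → 3 s.f.; 9.4639 g → 5 s.f.
The fewest is 2 significant figures, from 0.027 L.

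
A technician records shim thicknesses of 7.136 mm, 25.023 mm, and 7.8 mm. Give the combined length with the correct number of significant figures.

7.136 mm + 25.023 mm + 7.8 mm = 39.959 mm.
Addition/subtraction keeps the fewest decimal places: 7.136 → 3 decimal places, 25.023 → 3 decimal places, 7.8 → 1 decimal place; limit is 1.
Rounded to 1 decimal place: 40.0 mm.

40.0 mm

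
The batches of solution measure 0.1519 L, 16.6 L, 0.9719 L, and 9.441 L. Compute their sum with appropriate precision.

0.1519 L + 16.6 L + 0.9719 L + 9.441 L = 27.1648 L.
Addition/subtraction keeps the fewest decimal places: 0.1519 → 4 decimal places, 16.6 → 1 decimal place, 0.9719 → 4 decimal places, 9.441 → 3 decimal places; limit is 1.
Rounded to 1 decimal place: 27.2 L.

27.2 L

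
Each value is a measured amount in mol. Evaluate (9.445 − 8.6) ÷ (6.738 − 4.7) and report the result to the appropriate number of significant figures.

9.445 − 8.6 = 0.845, limited to 1 d.p. → 1 s.f.; 6.738 − 4.7 = 2.038, limited to 1 d.p. → 2 s.f.
Carrying full precision, 0.845 ÷ 2.038 = 0.414622178606…; keep min(1, 2) = 1 s.f.
Rounded to 1 significant figure: 0.4.

0.4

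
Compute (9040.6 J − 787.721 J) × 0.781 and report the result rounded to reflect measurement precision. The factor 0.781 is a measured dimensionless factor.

6.45 × 10^3 J

9040.6 J − 787.721 J = 8252.879 J; the difference is limited to 1 decimal place (5 s.f.).
Carrying full precision, 8252.879 × 0.781 = 6445.498499 J; 0.781 has 3 s.f., so the result keeps min(5, 3) = 3 s.f.
Rounded to 3 significant figures: 6.45 × 10^3 J.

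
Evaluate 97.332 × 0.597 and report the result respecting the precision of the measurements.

97.332 × 0.597 = 58.107204
Multiplication/division keeps the fewest significant figures: 97.332 → 5 s.f., 0.597 → 3 s.f.; limit is 3.
Rounded to 3 significant figures: 58.1.

58.1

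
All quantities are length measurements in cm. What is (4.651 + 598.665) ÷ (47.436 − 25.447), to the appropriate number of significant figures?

27.437

4.651 + 598.665 = 603.316, limited to 3 d.p. → 6 s.f.; 47.436 − 25.447 = 21.989, limited to 3 d.p. → 5 s.f.
Carrying full precision, 603.316 ÷ 21.989 = 27.437173132…; keep min(6, 5) = 5 s.f.
Rounded to 5 significant figures: 27.437.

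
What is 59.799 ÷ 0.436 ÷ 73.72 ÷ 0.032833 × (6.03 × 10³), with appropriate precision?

59.799 ÷ 0.436 ÷ 73.72 ÷ 0.032833 × (6.03 × 10³) = 341687.311092…
Multiplication/division keeps the fewest significant figures: 59.799 → 5 s.f., 0.436 → 3 s.f., 73.72 → 4 s.f., 0.032833 → 5 s.f., 6.03 × 10³ → 3 s.f.; limit is 3.
Rounded to 3 significant figures: 3.42 × 10⁵.

3.42 × 10⁵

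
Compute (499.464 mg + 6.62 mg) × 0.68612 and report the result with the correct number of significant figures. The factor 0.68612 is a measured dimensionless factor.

347.23 mg

499.464 mg + 6.62 mg = 506.084 mg; the sum is limited to 2 decimal places (5 s.f.).
Carrying full precision, 506.084 × 0.68612 = 347.23435408 mg; 0.68612 has 5 s.f., so the result keeps min(5, 5) = 5 s.f.
Rounded to 5 significant figures: 347.23 mg.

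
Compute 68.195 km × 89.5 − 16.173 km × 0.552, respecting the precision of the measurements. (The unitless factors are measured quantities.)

6.09 × 10³ km

68.195 × 89.5 = 6103.4525 → 6.10 × 10³ km (3 s.f., last digit at the 10^1 place).
16.173 × 0.552 = 8.927496 → 8.93 km (3 s.f., last digit at the 10^-2 place).
Difference: 6094.525004 km; keep the coarser place, 10^1.
Result: 6.09 × 10³ km.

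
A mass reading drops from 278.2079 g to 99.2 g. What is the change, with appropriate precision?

179.0 g

278.2079 g − 99.2 g = 179.0079 g.
Addition/subtraction keeps the fewest decimal places: 278.2079 → 4 decimal places, 99.2 → 1 decimal place; limit is 1.
Rounded to 1 decimal place: 179.0 g.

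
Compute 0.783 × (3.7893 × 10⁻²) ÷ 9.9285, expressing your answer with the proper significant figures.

0.00299

0.783 × (3.7893 × 10⁻²) ÷ 9.9285 = 0.0029883888805…
Multiplication/division keeps the fewest significant figures: 0.783 → 3 s.f., 3.7893 × 10⁻² → 5 s.f., 9.9285 → 5 s.f.; limit is 3.
Rounded to 3 significant figures: 0.00299.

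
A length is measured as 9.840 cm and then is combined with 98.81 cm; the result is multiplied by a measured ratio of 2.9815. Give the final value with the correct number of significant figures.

3.2394 × 10² cm

9.840 cm + 98.81 cm = 108.650 cm; the sum is limited to 2 decimal places (5 s.f.).
Carrying full precision, 108.650 × 2.9815 = 323.939975 cm; 2.9815 has 5 s.f., so the result keeps min(5, 5) = 5 s.f.
Rounded to 5 significant figures: 3.2394 × 10² cm.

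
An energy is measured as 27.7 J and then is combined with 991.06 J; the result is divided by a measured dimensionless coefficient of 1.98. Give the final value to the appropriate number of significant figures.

27.7 J + 991.06 J = 1018.76 J; the sum is limited to 1 decimal place (5 s.f.).
Carrying full precision, 1018.76 ÷ 1.98 = 514.525252525… J; 1.98 has 3 s.f., so the result keeps min(5, 3) = 3 s.f.
Rounded to 3 significant figures: 515 J.

515 J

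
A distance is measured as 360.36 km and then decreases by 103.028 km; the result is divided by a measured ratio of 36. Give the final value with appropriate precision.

7.1 km

360.36 km − 103.028 km = 257.332 km; the difference is limited to 2 decimal places (5 s.f.).
Carrying full precision, 257.332 ÷ 36 = 7.14811111111… km; 36 has 2 s.f., so the result keeps min(5, 2) = 2 s.f.
Rounded to 2 significant figures: 7.1 km.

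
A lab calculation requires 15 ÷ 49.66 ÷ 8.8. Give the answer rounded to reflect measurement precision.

0.034

15 ÷ 49.66 ÷ 8.8 = 0.034324314429…
Multiplication/division keeps the fewest significant figures: 15 → 2 s.f., 49.66 → 4 s.f., 8.8 → 2 s.f.; limit is 2.
Rounded to 2 significant figures: 0.034.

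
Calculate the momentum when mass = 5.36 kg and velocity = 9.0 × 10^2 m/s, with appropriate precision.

4.8 × 10^3 kg·m/s

momentum = 5.36 kg × 9.0 × 10^2 m/s = 4824 kg·m/s.
5.36 has 3 significant figures; 9.0 × 10^2 has 2.
Division/multiplication keeps the fewest: 2 significant figures.
Rounded: 4.8 × 10^3 kg·m/s.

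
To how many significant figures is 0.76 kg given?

0.76: leading zeros are not significant.

2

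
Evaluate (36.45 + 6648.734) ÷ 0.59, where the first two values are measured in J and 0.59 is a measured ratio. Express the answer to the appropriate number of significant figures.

1.1 × 10⁴ J

36.45 J + 6648.734 J = 6685.184 J; the sum is limited to 2 decimal places (6 s.f.).
Carrying full precision, 6685.184 ÷ 0.59 = 11330.820339… J; 0.59 has 2 s.f., so the result keeps min(6, 2) = 2 s.f.
Rounded to 2 significant figures: 1.1 × 10⁴ J.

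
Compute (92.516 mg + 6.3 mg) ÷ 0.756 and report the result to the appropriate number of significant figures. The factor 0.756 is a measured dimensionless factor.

92.516 mg + 6.3 mg = 98.816 mg; the sum is limited to 1 decimal place (3 s.f.).
Carrying full precision, 98.816 ÷ 0.756 = 130.708994709… mg; 0.756 has 3 s.f., so the result keeps min(3, 3) = 3 s.f.
Rounded to 3 significant figures: 131 mg.

131 mg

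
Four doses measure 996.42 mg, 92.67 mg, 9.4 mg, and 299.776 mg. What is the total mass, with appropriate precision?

1.3983 × 10^3 mg

996.42 mg + 92.67 mg + 9.4 mg + 299.776 mg = 1398.266 mg.
Addition/subtraction keeps the fewest decimal places: 996.42 → 2 decimal places, 92.67 → 2 decimal places, 9.4 → 1 decimal place, 299.776 → 3 decimal places; limit is 1.
Rounded to 1 decimal place: 1.3983 × 10^3 mg.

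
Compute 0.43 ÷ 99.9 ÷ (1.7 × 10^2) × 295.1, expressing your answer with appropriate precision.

0.0075

0.43 ÷ 99.9 ÷ (1.7 × 10^2) × 295.1 = 0.00747176588353…
Multiplication/division keeps the fewest significant figures: 0.43 → 2 s.f., 99.9 → 3 s.f., 1.7 × 10^2 → 2 s.f., 295.1 → 4 s.f.; limit is 2.
Rounded to 2 significant figures: 0.0075.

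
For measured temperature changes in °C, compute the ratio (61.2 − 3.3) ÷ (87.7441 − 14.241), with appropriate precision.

0.788

61.2 − 3.3 = 57.9, limited to 1 d.p. → 3 s.f.; 87.7441 − 14.241 = 73.5031, limited to 3 d.p. → 5 s.f.
Carrying full precision, 57.9 ÷ 73.5031 = 0.787721878397…; keep min(3, 5) = 3 s.f.
Rounded to 3 significant figures: 0.788.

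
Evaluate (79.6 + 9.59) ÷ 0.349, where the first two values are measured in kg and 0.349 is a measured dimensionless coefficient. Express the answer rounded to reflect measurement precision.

79.6 kg + 9.59 kg = 89.19 kg; the sum is limited to 1 decimal place (3 s.f.).
Carrying full precision, 89.19 ÷ 0.349 = 255.558739255… kg; 0.349 has 3 s.f., so the result keeps min(3, 3) = 3 s.f.
Rounded to 3 significant figures: 256 kg.

256 kg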